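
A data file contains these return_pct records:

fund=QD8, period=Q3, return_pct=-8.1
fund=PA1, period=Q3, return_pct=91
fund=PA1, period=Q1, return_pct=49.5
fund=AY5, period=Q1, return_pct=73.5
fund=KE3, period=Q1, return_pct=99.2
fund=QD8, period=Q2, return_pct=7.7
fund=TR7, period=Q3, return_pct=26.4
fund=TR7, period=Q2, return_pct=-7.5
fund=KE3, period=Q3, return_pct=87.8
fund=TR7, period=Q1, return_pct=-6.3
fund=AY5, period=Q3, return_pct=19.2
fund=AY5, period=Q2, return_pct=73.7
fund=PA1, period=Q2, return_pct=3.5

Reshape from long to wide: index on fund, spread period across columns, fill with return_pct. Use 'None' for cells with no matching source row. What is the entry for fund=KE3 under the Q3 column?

87.8

The long row with fund=KE3, period=Q3 has return_pct=87.8.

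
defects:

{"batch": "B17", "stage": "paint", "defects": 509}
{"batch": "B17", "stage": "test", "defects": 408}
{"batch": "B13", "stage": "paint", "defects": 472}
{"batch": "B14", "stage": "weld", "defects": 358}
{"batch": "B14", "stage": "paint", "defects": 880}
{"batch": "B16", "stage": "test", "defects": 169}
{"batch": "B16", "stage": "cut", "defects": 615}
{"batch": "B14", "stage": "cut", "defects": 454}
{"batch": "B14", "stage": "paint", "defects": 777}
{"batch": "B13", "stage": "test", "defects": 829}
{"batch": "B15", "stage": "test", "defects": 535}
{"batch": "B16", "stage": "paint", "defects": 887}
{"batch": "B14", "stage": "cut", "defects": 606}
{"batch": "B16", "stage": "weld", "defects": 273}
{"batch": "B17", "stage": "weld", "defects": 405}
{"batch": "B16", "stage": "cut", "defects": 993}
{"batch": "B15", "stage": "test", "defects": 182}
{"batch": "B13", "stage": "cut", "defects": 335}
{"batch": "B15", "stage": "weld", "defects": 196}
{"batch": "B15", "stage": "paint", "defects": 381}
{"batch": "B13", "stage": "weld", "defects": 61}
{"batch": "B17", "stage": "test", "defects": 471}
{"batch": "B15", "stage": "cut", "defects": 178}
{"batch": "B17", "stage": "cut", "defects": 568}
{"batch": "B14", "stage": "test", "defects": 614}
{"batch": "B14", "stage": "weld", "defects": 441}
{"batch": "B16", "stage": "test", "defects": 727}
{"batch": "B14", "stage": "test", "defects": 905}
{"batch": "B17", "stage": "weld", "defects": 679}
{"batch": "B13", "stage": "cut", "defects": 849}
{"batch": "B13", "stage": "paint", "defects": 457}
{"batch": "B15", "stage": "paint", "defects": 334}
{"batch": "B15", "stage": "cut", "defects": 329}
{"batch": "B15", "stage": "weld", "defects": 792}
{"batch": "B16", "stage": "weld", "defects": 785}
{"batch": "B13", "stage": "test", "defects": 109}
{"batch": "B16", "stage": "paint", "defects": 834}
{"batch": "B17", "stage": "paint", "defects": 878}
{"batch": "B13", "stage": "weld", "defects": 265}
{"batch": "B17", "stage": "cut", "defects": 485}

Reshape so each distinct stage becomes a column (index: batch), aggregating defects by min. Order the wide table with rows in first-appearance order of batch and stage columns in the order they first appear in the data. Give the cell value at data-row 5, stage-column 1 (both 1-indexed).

334

With rows in first-appearance order of batch, row 5 is batch=B15. stage columns in first-appearance order: paint, test, weld, cut; column 1 is paint.
Long rows with batch=B15, stage=paint: min(381, 334) = 334.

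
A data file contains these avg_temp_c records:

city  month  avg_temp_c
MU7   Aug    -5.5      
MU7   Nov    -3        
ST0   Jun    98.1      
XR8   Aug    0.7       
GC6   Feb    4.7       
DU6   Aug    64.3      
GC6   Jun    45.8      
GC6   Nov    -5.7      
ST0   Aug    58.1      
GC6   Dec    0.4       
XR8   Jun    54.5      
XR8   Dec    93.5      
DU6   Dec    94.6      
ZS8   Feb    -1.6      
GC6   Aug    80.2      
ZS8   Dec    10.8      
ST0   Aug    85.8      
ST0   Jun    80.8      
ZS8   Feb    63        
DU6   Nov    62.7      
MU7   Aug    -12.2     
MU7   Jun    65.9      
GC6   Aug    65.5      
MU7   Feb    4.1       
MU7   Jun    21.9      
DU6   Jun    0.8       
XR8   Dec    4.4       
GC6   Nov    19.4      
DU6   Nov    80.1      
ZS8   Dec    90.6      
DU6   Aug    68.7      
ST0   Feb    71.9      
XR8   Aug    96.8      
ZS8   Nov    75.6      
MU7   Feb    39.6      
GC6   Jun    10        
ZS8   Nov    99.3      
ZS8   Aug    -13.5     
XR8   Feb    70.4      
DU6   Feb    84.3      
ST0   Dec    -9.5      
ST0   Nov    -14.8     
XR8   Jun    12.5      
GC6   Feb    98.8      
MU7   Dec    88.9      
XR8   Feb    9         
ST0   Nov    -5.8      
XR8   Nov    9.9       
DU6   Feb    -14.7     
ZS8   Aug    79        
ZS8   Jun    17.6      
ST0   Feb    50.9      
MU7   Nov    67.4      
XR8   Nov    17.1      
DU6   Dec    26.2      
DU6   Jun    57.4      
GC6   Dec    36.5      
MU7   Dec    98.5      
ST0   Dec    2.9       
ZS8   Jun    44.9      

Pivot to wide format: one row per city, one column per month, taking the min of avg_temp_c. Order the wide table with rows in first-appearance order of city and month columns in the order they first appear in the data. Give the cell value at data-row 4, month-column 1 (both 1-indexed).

With rows in first-appearance order of city, row 4 is city=GC6. month columns in first-appearance order: Aug, Nov, Jun, Feb, Dec; column 1 is Aug.
Long rows with city=GC6, month=Aug: min(80.2, 65.5) = 65.5.

65.5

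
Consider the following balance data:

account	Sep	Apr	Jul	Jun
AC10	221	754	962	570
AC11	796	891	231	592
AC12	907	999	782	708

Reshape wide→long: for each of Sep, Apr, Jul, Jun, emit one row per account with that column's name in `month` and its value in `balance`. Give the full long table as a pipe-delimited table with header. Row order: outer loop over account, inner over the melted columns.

Each (account, column) pair becomes one row: 3 × 4 = 12 rows.
For example, (AC10, Sep) → balance=221.

| account | month | balance |
| AC10 | Sep | 221 |
| AC10 | Apr | 754 |
| AC10 | Jul | 962 |
| AC10 | Jun | 570 |
| AC11 | Sep | 796 |
| AC11 | Apr | 891 |
| AC11 | Jul | 231 |
| AC11 | Jun | 592 |
| AC12 | Sep | 907 |
| AC12 | Apr | 999 |
| AC12 | Jul | 782 |
| AC12 | Jun | 708 |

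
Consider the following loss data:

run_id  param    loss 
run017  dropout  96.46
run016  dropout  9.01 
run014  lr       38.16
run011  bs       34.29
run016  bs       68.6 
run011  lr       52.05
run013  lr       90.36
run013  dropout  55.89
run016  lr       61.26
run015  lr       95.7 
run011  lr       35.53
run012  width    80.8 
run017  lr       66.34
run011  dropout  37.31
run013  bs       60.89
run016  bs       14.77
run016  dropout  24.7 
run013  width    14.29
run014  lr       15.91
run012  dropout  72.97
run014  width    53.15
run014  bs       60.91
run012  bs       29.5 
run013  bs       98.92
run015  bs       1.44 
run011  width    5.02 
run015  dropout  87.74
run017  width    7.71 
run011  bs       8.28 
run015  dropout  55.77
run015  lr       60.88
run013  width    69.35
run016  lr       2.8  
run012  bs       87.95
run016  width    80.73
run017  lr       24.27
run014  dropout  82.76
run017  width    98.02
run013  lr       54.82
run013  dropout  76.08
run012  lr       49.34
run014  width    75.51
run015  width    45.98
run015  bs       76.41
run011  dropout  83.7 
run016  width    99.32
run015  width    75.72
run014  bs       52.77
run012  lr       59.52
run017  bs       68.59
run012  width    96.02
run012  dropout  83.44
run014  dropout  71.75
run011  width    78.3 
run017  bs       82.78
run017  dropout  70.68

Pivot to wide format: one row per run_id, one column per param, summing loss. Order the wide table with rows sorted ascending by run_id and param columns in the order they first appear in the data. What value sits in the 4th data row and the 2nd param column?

With rows sorted ascending by run_id, row 4 is run_id=run014. param columns in first-appearance order: dropout, lr, bs, width; column 2 is lr.
Long rows with run_id=run014, param=lr: 38.16 + 15.91 = 54.07.

54.07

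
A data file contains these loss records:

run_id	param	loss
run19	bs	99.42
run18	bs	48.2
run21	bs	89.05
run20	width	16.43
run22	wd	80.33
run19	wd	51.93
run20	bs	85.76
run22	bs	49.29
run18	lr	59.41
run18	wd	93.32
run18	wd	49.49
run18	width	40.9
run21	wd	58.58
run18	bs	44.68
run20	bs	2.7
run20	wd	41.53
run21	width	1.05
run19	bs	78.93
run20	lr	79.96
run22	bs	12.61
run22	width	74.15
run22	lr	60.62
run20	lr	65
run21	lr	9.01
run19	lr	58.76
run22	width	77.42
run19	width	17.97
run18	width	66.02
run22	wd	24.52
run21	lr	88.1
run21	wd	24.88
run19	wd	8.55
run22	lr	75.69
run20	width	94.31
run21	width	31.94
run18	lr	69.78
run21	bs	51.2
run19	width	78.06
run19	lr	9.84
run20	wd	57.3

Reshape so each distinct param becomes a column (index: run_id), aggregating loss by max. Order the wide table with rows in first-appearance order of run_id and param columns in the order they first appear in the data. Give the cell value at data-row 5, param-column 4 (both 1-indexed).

With rows in first-appearance order of run_id, row 5 is run_id=run22. param columns in first-appearance order: bs, width, wd, lr; column 4 is lr.
Long rows with run_id=run22, param=lr: max(60.62, 75.69) = 75.69.

75.69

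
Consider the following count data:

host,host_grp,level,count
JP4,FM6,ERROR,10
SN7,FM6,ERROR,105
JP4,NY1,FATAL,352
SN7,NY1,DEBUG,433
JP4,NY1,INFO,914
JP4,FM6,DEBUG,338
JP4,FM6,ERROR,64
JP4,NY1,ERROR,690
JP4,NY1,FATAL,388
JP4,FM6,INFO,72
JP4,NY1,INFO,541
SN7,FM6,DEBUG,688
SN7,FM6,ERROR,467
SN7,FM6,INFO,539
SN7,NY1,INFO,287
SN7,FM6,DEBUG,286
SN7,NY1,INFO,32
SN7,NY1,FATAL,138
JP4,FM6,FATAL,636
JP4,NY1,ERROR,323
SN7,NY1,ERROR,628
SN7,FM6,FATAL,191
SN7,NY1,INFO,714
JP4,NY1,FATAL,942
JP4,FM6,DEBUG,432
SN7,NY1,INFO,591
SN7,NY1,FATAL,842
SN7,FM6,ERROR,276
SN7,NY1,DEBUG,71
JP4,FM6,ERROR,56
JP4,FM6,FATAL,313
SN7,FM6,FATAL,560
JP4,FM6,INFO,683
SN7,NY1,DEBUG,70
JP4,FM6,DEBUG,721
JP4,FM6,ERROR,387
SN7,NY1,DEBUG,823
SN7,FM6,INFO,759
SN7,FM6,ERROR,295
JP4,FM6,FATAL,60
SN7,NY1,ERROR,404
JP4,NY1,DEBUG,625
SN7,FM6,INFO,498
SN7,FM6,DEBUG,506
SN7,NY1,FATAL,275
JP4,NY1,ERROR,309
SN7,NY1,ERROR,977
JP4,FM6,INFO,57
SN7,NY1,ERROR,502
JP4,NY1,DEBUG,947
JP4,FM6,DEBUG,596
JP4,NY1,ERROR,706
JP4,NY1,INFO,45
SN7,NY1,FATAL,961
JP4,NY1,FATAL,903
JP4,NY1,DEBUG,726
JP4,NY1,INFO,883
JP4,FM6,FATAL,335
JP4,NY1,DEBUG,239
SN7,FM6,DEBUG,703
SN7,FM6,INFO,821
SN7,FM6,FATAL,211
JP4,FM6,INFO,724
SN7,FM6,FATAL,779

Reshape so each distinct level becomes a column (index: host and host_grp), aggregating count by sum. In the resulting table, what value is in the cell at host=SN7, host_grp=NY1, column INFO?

Rows with host=SN7, host_grp=NY1 and level=INFO: count values are 287, 32, 714, 591.
287 + 32 + 714 + 591 = 1624.

1624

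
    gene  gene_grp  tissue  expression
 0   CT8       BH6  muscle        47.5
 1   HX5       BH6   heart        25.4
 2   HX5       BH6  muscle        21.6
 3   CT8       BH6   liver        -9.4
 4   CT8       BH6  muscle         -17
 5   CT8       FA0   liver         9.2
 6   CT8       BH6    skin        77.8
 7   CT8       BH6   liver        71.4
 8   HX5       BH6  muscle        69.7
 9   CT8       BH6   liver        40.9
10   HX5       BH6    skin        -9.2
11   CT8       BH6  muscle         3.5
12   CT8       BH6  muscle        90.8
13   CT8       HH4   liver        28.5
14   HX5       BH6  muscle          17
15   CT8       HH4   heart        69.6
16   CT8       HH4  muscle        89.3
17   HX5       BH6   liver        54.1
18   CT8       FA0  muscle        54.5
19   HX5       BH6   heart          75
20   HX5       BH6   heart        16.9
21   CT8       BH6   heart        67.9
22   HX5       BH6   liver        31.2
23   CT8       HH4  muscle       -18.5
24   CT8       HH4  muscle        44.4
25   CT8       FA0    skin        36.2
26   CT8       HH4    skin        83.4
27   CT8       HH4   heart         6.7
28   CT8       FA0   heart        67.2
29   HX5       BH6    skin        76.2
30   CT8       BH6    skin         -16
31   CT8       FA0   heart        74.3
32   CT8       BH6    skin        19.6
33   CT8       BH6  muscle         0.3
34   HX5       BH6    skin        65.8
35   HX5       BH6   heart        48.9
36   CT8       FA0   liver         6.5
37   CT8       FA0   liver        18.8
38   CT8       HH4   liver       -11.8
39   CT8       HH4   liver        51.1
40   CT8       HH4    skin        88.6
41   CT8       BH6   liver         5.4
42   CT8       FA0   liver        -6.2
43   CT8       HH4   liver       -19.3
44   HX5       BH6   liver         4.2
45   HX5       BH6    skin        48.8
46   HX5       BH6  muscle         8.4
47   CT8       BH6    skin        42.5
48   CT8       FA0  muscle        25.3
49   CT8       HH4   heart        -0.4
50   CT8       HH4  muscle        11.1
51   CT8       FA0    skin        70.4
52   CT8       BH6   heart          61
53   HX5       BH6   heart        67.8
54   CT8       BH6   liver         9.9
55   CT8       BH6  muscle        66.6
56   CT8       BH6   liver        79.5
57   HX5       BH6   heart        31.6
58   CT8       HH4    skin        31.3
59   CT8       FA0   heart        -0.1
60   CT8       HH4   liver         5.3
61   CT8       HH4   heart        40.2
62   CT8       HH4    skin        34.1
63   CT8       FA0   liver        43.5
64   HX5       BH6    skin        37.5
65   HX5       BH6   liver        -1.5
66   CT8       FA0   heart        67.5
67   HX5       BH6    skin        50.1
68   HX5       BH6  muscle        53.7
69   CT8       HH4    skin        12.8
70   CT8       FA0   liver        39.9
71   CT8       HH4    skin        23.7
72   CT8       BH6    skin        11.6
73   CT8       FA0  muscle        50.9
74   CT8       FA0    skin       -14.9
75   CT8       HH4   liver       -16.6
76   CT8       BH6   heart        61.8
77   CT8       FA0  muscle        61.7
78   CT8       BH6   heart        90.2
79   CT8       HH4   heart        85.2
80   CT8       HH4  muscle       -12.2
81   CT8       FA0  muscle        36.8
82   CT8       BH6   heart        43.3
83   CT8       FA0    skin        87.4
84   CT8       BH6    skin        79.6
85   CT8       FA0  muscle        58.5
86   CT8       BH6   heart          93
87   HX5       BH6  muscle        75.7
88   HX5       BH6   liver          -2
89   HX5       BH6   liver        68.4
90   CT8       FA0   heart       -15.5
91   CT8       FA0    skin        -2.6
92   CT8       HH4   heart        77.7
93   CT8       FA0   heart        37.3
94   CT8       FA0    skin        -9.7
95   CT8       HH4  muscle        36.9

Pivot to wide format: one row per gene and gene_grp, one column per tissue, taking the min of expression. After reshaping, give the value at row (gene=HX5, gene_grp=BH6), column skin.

Rows with gene=HX5, gene_grp=BH6 and tissue=skin: expression values are -9.2, 76.2, 65.8, 48.8, 37.5, 50.1.
min(-9.2, 76.2, 65.8, 48.8, 37.5, 50.1) = -9.2.

-9.2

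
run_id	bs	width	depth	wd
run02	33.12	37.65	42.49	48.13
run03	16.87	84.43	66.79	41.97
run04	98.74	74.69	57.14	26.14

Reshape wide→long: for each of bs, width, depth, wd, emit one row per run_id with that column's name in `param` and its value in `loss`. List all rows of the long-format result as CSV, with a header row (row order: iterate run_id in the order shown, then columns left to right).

Each (run_id, column) pair becomes one row: 3 × 4 = 12 rows.
For example, (run02, bs) → loss=33.12.

run_id,param,loss
run02,bs,33.12
run02,width,37.65
run02,depth,42.49
run02,wd,48.13
run03,bs,16.87
run03,width,84.43
run03,depth,66.79
run03,wd,41.97
run04,bs,98.74
run04,width,74.69
run04,depth,57.14
run04,wd,26.14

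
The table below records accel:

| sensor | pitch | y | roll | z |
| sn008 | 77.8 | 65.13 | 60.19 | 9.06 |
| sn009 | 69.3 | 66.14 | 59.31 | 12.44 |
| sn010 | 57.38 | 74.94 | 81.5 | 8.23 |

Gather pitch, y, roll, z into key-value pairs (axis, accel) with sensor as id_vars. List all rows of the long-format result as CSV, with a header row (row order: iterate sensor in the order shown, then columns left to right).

Each (sensor, column) pair becomes one row: 3 × 4 = 12 rows.
For example, (sn008, pitch) → accel=77.8.

sensor,axis,accel
sn008,pitch,77.8
sn008,y,65.13
sn008,roll,60.19
sn008,z,9.06
sn009,pitch,69.3
sn009,y,66.14
sn009,roll,59.31
sn009,z,12.44
sn010,pitch,57.38
sn010,y,74.94
sn010,roll,81.5
sn010,z,8.23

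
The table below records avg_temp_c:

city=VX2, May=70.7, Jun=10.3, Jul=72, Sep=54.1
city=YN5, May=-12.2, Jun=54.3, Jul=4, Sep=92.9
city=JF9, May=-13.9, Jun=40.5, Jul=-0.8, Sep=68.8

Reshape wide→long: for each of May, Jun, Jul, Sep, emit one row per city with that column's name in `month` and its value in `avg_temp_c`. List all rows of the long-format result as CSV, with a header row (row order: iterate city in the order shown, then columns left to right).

city,month,avg_temp_c
VX2,May,70.7
VX2,Jun,10.3
VX2,Jul,72
VX2,Sep,54.1
YN5,May,-12.2
YN5,Jun,54.3
YN5,Jul,4
YN5,Sep,92.9
JF9,May,-13.9
JF9,Jun,40.5
JF9,Jul,-0.8
JF9,Sep,68.8

Each (city, column) pair becomes one row: 3 × 4 = 12 rows.
For example, (VX2, May) → avg_temp_c=70.7.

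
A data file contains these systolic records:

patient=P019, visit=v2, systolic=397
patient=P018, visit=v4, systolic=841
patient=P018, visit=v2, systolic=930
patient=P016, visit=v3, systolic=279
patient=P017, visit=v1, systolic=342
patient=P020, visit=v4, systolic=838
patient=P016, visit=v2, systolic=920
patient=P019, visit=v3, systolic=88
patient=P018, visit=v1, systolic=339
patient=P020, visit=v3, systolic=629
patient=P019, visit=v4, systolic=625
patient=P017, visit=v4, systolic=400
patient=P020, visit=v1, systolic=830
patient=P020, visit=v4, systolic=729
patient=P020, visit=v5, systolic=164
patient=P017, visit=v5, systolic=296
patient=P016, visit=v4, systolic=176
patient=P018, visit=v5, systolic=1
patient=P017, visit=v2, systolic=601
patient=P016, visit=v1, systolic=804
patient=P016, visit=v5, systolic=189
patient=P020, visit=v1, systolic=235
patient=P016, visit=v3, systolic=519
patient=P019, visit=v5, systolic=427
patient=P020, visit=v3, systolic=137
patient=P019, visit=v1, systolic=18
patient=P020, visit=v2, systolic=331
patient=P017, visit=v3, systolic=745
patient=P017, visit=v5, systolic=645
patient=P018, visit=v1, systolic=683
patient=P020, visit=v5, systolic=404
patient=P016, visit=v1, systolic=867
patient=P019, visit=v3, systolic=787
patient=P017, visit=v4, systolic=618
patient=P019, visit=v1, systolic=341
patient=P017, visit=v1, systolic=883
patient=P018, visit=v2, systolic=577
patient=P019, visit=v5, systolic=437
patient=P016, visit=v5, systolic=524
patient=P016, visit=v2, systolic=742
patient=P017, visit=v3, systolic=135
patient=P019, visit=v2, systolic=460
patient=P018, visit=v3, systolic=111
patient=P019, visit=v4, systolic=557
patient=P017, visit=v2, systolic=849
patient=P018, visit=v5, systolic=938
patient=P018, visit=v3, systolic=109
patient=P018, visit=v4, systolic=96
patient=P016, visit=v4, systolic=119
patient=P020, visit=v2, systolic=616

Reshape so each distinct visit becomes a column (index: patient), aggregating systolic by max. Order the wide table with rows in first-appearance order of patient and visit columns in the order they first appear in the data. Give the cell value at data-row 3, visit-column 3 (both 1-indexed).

519

With rows in first-appearance order of patient, row 3 is patient=P016. visit columns in first-appearance order: v2, v4, v3, v1, v5; column 3 is v3.
Long rows with patient=P016, visit=v3: max(279, 519) = 519.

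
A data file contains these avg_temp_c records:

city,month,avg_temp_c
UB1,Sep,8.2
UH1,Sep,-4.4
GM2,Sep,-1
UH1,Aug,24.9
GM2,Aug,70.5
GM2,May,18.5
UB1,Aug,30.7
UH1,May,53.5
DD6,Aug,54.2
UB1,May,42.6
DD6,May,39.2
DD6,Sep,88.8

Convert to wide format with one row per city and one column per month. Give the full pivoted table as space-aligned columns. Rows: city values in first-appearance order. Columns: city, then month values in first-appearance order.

Columns: city plus the 3 distinct month values (Sep, Aug, May).
For example, row UB1 column Sep takes avg_temp_c=8.2 from the long row (UB1, Sep).

city  Sep   Aug   May 
UB1   8.2   30.7  42.6
UH1   -4.4  24.9  53.5
GM2   -1    70.5  18.5
DD6   88.8  54.2  39.2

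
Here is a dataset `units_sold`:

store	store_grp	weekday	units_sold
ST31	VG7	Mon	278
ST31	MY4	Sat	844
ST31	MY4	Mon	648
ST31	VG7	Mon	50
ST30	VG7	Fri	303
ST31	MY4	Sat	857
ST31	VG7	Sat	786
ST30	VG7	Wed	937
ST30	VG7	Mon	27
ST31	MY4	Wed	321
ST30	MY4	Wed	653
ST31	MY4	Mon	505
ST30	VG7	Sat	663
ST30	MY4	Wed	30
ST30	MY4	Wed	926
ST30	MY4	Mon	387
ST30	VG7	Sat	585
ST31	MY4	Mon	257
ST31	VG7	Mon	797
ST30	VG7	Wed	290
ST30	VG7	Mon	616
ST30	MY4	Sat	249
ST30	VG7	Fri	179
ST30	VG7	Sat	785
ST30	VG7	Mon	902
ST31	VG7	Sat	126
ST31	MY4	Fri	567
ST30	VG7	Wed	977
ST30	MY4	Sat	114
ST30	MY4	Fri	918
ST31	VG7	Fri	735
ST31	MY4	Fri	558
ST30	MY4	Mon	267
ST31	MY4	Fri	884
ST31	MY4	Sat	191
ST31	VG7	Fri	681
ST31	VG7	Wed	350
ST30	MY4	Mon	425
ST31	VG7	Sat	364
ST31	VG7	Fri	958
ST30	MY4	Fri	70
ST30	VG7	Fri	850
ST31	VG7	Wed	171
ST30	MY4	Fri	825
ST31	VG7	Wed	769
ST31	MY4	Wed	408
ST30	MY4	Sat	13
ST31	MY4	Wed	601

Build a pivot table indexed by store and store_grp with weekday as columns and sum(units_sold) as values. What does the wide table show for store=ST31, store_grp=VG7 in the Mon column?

Rows with store=ST31, store_grp=VG7 and weekday=Mon: units_sold values are 278, 50, 797.
278 + 50 + 797 = 1125.

1125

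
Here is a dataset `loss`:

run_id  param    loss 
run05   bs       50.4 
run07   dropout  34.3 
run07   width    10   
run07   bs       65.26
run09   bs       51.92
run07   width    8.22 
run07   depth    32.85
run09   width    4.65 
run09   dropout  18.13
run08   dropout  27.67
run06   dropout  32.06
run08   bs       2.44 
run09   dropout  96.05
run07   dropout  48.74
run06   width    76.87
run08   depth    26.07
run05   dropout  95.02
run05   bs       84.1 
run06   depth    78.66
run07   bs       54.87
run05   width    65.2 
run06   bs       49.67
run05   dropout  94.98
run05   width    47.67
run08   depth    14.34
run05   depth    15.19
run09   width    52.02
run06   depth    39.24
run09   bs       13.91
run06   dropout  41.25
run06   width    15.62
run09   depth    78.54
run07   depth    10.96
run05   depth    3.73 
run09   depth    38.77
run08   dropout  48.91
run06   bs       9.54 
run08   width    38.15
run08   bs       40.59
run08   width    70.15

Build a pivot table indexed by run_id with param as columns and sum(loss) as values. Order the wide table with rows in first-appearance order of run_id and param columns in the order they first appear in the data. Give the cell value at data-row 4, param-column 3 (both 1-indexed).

With rows in first-appearance order of run_id, row 4 is run_id=run08. param columns in first-appearance order: bs, dropout, width, depth; column 3 is width.
Long rows with run_id=run08, param=width: 38.15 + 70.15 = 108.30.

108.30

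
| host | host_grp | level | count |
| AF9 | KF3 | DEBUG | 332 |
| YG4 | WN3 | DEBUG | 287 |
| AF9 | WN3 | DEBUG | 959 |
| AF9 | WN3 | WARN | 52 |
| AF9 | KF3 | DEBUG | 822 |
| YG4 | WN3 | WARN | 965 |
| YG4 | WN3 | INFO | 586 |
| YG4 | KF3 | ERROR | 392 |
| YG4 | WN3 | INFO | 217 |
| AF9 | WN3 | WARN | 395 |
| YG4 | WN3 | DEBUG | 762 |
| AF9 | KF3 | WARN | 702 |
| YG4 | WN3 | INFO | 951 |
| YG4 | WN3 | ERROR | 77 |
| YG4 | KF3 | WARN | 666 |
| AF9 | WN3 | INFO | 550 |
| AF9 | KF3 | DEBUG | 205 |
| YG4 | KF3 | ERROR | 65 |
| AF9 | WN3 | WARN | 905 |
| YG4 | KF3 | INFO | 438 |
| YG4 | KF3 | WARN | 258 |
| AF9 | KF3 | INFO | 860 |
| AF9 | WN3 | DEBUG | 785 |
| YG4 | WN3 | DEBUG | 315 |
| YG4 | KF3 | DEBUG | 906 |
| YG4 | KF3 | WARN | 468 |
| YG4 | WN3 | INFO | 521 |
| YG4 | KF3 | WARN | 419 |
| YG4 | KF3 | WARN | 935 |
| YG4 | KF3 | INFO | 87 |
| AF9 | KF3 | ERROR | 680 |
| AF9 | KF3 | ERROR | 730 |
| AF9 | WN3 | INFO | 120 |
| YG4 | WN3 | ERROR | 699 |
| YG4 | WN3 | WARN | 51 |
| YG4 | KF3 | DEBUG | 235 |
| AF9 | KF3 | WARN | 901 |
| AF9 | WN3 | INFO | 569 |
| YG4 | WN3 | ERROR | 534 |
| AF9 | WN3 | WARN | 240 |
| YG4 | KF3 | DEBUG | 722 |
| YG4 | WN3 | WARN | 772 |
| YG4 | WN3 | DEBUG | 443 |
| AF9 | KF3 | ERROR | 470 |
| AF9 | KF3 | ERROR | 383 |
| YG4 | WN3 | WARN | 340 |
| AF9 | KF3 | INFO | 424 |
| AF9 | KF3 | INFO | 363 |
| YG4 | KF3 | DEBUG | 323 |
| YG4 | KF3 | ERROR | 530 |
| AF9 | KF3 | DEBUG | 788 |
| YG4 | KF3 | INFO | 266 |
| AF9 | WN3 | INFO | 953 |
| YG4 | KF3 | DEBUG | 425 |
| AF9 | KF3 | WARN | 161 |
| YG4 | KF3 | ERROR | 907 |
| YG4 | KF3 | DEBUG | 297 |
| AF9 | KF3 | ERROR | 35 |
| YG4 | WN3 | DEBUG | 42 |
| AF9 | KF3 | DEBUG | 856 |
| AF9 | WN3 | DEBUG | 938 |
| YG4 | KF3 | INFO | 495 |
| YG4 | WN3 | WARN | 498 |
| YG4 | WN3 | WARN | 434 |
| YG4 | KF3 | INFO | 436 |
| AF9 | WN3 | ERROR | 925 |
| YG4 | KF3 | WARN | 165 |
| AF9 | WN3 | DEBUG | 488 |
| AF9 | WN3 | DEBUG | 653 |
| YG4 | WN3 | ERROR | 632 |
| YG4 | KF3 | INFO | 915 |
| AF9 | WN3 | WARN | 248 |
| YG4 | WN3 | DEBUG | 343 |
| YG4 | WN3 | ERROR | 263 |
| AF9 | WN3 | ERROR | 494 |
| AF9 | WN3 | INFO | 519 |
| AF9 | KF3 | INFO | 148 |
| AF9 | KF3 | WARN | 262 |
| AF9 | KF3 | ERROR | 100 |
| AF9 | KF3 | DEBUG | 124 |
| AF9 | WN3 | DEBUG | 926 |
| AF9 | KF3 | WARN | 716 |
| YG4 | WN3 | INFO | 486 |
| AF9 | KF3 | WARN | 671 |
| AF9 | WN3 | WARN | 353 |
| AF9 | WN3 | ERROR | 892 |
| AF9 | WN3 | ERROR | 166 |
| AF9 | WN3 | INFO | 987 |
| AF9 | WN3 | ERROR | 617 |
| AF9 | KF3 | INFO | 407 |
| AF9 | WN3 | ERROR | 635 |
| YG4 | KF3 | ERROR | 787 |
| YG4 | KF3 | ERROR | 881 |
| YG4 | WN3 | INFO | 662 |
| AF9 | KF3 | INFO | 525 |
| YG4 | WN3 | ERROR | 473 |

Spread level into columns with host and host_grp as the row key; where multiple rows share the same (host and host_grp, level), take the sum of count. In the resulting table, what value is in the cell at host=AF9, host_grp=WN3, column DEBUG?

4749

Rows with host=AF9, host_grp=WN3 and level=DEBUG: count values are 959, 785, 938, 488, 653, 926.
959 + 785 + 938 + 488 + 653 + 926 = 4749.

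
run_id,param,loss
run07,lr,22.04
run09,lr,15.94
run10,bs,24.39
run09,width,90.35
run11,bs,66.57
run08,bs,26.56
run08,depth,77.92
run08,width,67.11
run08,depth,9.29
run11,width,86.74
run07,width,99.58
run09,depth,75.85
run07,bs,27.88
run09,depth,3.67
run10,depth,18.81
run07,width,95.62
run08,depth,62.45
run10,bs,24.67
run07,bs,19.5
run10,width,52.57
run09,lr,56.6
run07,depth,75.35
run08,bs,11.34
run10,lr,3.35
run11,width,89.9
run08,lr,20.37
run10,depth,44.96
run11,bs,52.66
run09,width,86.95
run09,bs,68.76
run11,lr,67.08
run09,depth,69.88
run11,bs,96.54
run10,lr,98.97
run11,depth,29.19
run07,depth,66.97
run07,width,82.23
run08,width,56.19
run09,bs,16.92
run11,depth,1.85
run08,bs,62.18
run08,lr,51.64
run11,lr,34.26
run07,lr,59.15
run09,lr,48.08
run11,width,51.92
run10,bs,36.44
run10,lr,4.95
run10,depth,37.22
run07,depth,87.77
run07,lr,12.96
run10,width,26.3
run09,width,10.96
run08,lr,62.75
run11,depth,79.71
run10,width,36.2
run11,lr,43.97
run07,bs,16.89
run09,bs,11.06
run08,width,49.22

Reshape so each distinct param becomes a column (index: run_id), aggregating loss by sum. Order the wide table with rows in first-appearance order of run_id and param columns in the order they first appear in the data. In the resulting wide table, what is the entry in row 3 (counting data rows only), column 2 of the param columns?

85.50

With rows in first-appearance order of run_id, row 3 is run_id=run10. param columns in first-appearance order: lr, bs, width, depth; column 2 is bs.
Long rows with run_id=run10, param=bs: 24.39 + 24.67 + 36.44 = 85.50.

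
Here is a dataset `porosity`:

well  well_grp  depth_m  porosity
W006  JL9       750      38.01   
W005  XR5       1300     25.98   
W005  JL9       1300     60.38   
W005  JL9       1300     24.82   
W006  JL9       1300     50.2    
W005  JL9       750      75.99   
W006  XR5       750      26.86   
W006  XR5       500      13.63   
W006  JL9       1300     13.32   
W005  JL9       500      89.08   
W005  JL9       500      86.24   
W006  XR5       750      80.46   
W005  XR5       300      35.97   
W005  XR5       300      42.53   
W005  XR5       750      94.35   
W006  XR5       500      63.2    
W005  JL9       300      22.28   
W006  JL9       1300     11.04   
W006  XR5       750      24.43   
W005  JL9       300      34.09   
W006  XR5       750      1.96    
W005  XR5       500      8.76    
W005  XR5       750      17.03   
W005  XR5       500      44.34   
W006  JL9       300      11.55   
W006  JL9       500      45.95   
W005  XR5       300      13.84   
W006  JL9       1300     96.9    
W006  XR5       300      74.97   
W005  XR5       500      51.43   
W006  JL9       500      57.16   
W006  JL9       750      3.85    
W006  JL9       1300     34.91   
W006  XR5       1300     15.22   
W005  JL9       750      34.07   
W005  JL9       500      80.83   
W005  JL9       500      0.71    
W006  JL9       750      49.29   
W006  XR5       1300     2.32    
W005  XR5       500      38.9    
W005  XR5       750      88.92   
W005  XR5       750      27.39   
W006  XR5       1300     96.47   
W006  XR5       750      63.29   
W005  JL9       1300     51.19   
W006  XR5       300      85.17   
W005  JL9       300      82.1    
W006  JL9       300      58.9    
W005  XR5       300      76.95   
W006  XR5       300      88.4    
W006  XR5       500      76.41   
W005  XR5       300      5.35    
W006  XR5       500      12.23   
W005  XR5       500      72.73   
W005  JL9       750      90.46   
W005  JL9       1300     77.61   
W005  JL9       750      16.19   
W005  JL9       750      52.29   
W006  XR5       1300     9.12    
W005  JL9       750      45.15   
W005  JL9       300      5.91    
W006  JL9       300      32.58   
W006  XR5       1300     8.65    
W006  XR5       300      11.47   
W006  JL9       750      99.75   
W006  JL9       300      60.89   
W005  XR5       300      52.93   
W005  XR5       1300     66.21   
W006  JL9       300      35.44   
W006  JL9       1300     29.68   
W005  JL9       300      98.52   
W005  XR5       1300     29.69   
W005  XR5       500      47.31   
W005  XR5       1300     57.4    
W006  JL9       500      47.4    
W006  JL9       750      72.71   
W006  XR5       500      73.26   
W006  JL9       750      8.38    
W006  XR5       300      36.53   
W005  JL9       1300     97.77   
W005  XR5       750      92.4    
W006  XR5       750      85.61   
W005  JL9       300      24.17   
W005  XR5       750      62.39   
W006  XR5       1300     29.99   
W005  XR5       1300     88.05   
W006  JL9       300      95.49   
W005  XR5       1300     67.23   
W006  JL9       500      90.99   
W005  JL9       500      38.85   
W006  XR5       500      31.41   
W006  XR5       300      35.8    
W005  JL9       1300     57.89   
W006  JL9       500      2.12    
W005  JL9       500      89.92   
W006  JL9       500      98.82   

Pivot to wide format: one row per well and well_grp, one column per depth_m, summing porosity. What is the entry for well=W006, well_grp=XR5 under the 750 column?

Rows with well=W006, well_grp=XR5 and depth_m=750: porosity values are 26.86, 80.46, 24.43, 1.96, 63.29, 85.61.
26.86 + 80.46 + 24.43 + 1.96 + 63.29 + 85.61 = 282.61.

282.61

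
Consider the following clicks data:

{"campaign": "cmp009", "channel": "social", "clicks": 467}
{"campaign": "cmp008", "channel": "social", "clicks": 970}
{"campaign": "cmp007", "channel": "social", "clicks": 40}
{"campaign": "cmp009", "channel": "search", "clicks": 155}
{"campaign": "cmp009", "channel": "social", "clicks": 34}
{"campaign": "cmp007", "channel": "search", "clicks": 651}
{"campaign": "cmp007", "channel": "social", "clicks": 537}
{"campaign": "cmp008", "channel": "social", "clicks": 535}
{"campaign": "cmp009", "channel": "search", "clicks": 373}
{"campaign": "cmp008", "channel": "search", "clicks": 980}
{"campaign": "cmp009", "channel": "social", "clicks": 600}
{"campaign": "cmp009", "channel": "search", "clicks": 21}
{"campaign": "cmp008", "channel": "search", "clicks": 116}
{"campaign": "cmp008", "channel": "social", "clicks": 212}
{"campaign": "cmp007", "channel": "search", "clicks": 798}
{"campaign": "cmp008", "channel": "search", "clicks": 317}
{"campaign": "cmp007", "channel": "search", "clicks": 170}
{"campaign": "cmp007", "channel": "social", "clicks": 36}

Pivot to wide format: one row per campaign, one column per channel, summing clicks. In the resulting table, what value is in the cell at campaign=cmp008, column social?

Rows with campaign=cmp008 and channel=social: clicks values are 970, 535, 212.
970 + 535 + 212 = 1717.

1717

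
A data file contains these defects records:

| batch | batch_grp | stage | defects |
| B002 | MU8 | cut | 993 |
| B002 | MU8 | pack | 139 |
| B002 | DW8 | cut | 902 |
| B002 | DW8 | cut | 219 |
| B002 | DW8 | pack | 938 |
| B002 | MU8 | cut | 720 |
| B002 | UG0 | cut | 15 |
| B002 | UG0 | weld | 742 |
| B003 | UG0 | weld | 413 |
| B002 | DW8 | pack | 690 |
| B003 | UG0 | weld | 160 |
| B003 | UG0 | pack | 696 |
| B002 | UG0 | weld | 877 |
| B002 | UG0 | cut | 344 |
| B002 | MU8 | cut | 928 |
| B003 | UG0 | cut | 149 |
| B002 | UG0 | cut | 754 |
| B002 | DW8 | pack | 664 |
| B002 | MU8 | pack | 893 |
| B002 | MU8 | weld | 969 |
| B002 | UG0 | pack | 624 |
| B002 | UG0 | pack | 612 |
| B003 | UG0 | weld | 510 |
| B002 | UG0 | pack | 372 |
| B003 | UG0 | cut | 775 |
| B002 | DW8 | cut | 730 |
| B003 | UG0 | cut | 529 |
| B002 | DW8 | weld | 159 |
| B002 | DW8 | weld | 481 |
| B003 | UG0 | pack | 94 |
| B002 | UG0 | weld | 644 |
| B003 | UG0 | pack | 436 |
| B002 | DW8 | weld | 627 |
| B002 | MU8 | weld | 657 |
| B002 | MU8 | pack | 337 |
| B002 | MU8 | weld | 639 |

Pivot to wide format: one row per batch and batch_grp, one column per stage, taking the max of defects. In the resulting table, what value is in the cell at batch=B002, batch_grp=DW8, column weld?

627

Rows with batch=B002, batch_grp=DW8 and stage=weld: defects values are 159, 481, 627.
max(159, 481, 627) = 627.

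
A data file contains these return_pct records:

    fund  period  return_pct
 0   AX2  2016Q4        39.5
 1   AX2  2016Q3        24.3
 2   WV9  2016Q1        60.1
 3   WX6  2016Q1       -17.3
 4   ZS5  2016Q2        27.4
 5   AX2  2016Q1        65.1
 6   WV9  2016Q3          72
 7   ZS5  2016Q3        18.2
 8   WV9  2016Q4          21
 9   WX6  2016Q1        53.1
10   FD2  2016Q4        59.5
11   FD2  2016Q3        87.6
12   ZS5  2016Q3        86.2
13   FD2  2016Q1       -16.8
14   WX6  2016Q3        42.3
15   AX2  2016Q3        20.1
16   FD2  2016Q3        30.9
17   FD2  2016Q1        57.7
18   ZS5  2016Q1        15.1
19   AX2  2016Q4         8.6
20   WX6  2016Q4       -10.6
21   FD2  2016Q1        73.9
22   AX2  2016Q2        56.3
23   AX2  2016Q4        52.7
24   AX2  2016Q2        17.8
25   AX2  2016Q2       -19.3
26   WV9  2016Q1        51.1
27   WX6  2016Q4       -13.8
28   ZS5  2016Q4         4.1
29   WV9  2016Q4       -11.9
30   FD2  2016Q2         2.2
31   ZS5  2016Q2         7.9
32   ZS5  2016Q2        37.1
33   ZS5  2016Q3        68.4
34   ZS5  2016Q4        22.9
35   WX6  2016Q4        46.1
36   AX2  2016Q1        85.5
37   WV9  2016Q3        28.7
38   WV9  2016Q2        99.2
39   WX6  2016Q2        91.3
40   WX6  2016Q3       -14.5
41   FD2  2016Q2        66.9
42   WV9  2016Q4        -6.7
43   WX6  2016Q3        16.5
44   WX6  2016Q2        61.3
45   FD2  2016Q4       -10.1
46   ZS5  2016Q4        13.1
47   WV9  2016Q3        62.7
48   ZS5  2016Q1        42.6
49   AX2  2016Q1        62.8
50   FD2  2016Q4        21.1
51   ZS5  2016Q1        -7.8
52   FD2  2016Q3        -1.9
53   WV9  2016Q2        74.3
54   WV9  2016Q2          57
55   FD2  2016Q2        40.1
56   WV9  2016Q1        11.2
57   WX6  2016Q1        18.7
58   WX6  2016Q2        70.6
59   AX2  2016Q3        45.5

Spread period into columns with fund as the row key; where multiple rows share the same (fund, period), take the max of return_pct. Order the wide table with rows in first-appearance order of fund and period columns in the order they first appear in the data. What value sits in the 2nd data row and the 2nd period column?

With rows in first-appearance order of fund, row 2 is fund=WV9. period columns in first-appearance order: 2016Q4, 2016Q3, 2016Q1, 2016Q2; column 2 is 2016Q3.
Long rows with fund=WV9, period=2016Q3: max(72, 28.7, 62.7) = 72.

72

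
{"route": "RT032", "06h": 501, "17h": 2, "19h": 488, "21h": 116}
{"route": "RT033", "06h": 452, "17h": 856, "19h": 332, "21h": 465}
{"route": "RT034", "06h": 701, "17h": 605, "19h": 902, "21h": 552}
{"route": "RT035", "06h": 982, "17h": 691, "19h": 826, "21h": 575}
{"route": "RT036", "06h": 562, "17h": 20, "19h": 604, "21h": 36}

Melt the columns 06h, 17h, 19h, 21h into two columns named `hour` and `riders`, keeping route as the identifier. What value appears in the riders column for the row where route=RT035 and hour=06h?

982

Unpivoting turns each (route, wide-column) pair into one long row.
The wide cell at row RT035, column 06h holds 982, so the long row (RT035, 06h) has riders=982.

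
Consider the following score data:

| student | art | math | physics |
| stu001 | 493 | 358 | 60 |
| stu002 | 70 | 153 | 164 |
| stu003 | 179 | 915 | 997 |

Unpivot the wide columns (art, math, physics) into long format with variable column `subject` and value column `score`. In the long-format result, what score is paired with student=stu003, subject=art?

Unpivoting turns each (student, wide-column) pair into one long row.
The wide cell at row stu003, column art holds 179, so the long row (stu003, art) has score=179.

179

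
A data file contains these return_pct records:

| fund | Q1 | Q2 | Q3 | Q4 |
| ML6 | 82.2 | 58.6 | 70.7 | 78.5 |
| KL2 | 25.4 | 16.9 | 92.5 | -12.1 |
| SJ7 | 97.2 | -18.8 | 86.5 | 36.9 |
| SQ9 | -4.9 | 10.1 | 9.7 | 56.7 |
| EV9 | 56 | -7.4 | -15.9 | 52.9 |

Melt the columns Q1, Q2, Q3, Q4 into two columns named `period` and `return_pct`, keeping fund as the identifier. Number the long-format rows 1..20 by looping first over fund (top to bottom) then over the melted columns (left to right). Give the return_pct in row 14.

10.1

20 rows total (5 × 4). Row 14: index ⌊(14-1)/4⌋ = 3 into fund → SQ9; (14-1) mod 4 = 1 into the melted columns → Q2.
So row 14 is (SQ9, Q2, 10.1); return_pct = 10.1.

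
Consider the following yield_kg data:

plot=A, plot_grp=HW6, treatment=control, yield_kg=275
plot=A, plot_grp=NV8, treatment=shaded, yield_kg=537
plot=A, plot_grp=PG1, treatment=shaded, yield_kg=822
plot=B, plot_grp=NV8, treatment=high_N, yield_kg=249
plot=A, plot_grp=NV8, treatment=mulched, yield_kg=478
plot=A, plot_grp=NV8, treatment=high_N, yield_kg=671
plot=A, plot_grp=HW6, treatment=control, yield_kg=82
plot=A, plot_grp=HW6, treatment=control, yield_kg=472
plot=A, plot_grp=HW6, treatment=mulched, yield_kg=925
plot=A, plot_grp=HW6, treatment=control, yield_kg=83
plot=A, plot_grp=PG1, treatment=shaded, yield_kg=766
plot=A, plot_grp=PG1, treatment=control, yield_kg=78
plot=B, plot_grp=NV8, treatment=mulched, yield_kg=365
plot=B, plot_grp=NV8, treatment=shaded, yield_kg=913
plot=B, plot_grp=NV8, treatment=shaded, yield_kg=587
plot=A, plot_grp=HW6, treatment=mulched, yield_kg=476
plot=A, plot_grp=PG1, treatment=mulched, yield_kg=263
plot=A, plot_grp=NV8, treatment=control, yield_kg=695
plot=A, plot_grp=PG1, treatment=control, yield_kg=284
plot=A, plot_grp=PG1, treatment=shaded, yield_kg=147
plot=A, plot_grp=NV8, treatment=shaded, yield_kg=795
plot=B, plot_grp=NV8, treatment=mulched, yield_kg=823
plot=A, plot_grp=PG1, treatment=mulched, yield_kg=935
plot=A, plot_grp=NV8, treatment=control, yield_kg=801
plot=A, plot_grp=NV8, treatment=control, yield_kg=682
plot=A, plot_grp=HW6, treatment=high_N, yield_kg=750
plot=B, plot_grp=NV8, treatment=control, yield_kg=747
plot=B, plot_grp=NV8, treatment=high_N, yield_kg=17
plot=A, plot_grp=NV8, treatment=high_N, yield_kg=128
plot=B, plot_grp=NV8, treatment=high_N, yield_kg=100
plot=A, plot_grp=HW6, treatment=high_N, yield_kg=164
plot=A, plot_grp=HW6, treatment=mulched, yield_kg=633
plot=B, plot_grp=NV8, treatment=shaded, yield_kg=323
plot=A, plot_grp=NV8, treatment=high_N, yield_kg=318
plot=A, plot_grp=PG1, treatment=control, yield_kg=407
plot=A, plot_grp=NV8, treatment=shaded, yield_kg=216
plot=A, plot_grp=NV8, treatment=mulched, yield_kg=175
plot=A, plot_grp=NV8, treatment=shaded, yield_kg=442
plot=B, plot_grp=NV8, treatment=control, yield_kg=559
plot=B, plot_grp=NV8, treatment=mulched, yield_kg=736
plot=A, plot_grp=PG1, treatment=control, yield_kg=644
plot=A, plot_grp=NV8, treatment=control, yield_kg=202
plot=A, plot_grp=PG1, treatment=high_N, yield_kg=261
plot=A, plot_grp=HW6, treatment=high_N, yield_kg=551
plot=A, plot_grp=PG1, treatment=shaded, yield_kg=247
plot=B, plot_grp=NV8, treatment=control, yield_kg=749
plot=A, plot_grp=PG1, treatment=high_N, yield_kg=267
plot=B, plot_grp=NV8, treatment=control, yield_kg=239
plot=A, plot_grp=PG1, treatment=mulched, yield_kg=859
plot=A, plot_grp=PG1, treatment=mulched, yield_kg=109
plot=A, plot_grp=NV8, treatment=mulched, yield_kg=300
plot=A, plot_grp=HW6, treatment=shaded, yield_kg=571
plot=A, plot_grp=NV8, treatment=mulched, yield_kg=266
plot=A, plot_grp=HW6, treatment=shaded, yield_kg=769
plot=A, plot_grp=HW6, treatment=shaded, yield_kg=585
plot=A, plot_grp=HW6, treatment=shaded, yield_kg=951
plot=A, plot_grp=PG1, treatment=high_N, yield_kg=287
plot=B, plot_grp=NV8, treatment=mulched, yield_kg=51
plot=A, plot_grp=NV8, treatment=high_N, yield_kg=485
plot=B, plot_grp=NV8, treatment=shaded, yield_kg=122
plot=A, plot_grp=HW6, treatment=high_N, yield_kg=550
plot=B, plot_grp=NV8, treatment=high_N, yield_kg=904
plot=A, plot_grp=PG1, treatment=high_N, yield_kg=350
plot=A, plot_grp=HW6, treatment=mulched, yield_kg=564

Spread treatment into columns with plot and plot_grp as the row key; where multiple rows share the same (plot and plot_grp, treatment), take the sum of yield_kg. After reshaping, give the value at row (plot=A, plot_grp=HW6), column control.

912

Rows with plot=A, plot_grp=HW6 and treatment=control: yield_kg values are 275, 82, 472, 83.
275 + 82 + 472 + 83 = 912.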